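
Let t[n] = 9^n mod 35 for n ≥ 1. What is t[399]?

29

t[1] = 9, t[2] = 11, t[3] = 29, t[4] = 16, t[5] = 4, t[6] = 1, t[7] = 9.
Since t[7] = t[1] = 9, the sequence is periodic with period 6.
(399 - 1) mod 6 = 2, so t[399] = t[3] = 29.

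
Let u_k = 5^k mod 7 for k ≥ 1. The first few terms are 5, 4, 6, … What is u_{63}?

Listing terms: u_1 = 5; u_2 = 4; u_3 = 6; u_4 = 2; u_5 = 3; u_6 = 1; u_7 = 5.
Since u_7 = u_1 = 5, the sequence is periodic with period 6.
So u_{63} = u_{1 + ((63-1) mod 6)} = u_3 = 6.

6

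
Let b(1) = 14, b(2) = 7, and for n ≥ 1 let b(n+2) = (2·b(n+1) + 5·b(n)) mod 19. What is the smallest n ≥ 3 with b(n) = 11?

14

b(1) = 14,  b(2) = 7,  b(3) = 8,  b(4) = 13,  b(5) = 9,  b(6) = 7,  b(7) = 2,  b(8) = 1,  b(9) = 12,  b(10) = 10,  b(11) = 4,  b(12) = 1,  b(13) = 3,  b(14) = 11,  b(15) = 18,  b(16) = 15,  b(17) = 6,  b(18) = 11,  b(19) = 14,  b(20) = 7.
The sequence repeats with period 18.
The value 11 first appears (with n ≥ 3) at b(14).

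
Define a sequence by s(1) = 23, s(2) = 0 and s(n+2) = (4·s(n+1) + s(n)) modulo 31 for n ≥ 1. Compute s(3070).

1

Listing terms: s(1) = 23; s(2) = 0; s(3) = 23; s(4) = 30; s(5) = 19; s(6) = 13; s(7) = 9; s(8) = 18; s(9) = 19; s(10) = 1; s(11) = 23; s(12) = 0.
The sequence repeats with period 10.
So s(3070) = s(1 + ((3070-1) mod 10)) = s(10) = 1.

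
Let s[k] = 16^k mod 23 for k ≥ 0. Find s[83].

We have s[0] = 1, s[1] = 16, s[2] = 3, s[3] = 2, s[4] = 9, s[5] = 6, s[6] = 4, s[7] = 18, s[8] = 12, s[9] = 8, s[10] = 13, s[11] = 1.
The sequence repeats with period 11.
(83 - 0) mod 11 = 6, so s[83] = s[6] = 4.

4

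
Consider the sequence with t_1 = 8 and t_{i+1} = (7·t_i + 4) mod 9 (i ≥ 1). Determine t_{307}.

8

Listing terms: t_1 = 8,  t_2 = 6,  t_3 = 1,  t_4 = 2,  t_5 = 0,  t_6 = 4,  t_7 = 5,  t_8 = 3,  t_9 = 7,  t_{10} = 8.
The sequence repeats with period 9.
So t_{307} = t_{1 + ((307-1) mod 9)} = t_1 = 8.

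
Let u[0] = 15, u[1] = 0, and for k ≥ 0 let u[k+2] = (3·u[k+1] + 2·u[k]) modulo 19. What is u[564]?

Listing terms: u[0] = 15,  u[1] = 0,  u[2] = 11,  u[3] = 14,  u[4] = 7,  u[5] = 11,  u[6] = 9,  u[7] = 11,  u[8] = 13,  u[9] = 4,  u[10] = 0,  u[11] = 8,  u[12] = 5,  u[13] = 12,  u[14] = 8,  u[15] = 10,  u[16] = 8,  u[17] = 6,  u[18] = 15,  u[19] = 0.
Since (u[18], u[19]) = (u[0], u[1]) = (15, 0) (two consecutive terms determine the rest), the sequence is periodic with period 18.
(564 - 0) mod 18 = 6, so u[564] = u[6] = 9.

9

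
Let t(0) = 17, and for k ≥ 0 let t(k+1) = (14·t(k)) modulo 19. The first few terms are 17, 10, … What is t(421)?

13

Computing terms: t(0) = 17; t(1) = 10; t(2) = 7; t(3) = 3; t(4) = 4; t(5) = 18; t(6) = 5; t(7) = 13; t(8) = 11; t(9) = 2; t(10) = 9; t(11) = 12; t(12) = 16; t(13) = 15; t(14) = 1; t(15) = 14; t(16) = 6; t(17) = 8; t(18) = 17.
The sequence repeats with period 18.
So t(421) = t(0 + ((421-0) mod 18)) = t(7) = 13.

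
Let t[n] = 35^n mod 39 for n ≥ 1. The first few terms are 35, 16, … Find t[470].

16

t[1] = 35; t[2] = 16; t[3] = 14; t[4] = 22; t[5] = 29; t[6] = 1; t[7] = 35.
Since t[7] = t[1] = 35, the sequence is periodic with period 6.
(470 - 1) mod 6 = 1, so t[470] = t[2] = 16.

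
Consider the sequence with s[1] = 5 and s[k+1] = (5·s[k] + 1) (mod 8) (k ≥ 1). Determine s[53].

1

We have s[1] = 5; s[2] = 2; s[3] = 3; s[4] = 0; s[5] = 1; s[6] = 6; s[7] = 7; s[8] = 4; s[9] = 5.
Since s[9] = s[1] = 5, the sequence is periodic with period 8.
(53 - 1) mod 8 = 4, so s[53] = s[5] = 1.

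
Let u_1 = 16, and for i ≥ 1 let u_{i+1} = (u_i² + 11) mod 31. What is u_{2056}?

8

Listing terms: u_1 = 16,  u_2 = 19,  u_3 = 0,  u_4 = 11,  u_5 = 8,  u_6 = 13,  u_7 = 25,  u_8 = 16.
The sequence repeats with period 7.
(2056 - 1) mod 7 = 4, so u_{2056} = u_5 = 8.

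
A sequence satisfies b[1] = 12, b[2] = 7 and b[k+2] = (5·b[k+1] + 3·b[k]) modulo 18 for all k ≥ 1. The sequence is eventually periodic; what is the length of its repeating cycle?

Computing terms: b[1] = 12, b[2] = 7, b[3] = 17, b[4] = 16, b[5] = 5, b[6] = 1, b[7] = 2, b[8] = 13, b[9] = 17, b[10] = 16.
Since (b[9], b[10]) = (b[3], b[4]) = (17, 16) (two consecutive terms determine the rest), the sequence is eventually periodic: after a pre-period of length 2 it cycles with period 6.

6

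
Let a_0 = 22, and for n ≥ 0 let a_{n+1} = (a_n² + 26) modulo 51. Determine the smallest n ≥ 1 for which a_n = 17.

We have a_0 = 22, a_1 = 0, a_2 = 26, a_3 = 39, a_4 = 17, a_5 = 9, a_6 = 5, a_7 = 0.
Since a_7 = a_1 = 0, the sequence is eventually periodic: after a pre-period of length 1 it cycles with period 6.
The value 17 first appears (with n ≥ 1) at a_4.

4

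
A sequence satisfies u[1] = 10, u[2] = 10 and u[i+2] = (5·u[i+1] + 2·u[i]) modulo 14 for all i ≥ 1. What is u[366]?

6

Listing terms: u[1] = 10,  u[2] = 10,  u[3] = 0,  u[4] = 6,  u[5] = 2,  u[6] = 8,  u[7] = 2,  u[8] = 12,  u[9] = 8,  u[10] = 8,  u[11] = 0,  u[12] = 2,  u[13] = 10,  u[14] = 12,  u[15] = 10,  u[16] = 4,  u[17] = 12,  u[18] = 12,  u[19] = 0,  u[20] = 10,  u[21] = 8,  u[22] = 4,  u[23] = 8,  u[24] = 6,  u[25] = 4,  u[26] = 4,  u[27] = 0,  u[28] = 8,  u[29] = 12,  u[30] = 6,  u[31] = 12,  u[32] = 2,  u[33] = 6,  u[34] = 6,  u[35] = 0,  u[36] = 12,  u[37] = 4,  u[38] = 2,  u[39] = 4,  u[40] = 10,  u[41] = 2,  u[42] = 2,  u[43] = 0,  u[44] = 4,  u[45] = 6,  u[46] = 10,  u[47] = 6,  u[48] = 8,  u[49] = 10,  u[50] = 10.
The sequence repeats with period 48.
(366 - 1) mod 48 = 29, so u[366] = u[30] = 6.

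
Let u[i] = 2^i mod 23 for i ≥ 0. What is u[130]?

6

We have u[0] = 1,  u[1] = 2,  u[2] = 4,  u[3] = 8,  u[4] = 16,  u[5] = 9,  u[6] = 18,  u[7] = 13,  u[8] = 3,  u[9] = 6,  u[10] = 12,  u[11] = 1.
Since u[11] = u[0] = 1, the sequence is periodic with period 11.
So u[130] = u[0 + ((130-0) mod 11)] = u[9] = 6.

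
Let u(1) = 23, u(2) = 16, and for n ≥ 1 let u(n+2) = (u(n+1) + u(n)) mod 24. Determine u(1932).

1

Listing terms: u(1) = 23, u(2) = 16, u(3) = 15, u(4) = 7, u(5) = 22, u(6) = 5, u(7) = 3, u(8) = 8, u(9) = 11, u(10) = 19, u(11) = 6, u(12) = 1, u(13) = 7, u(14) = 8, u(15) = 15, u(16) = 23, u(17) = 14, u(18) = 13, u(19) = 3, u(20) = 16, u(21) = 19, u(22) = 11, u(23) = 6, u(24) = 17, u(25) = 23, u(26) = 16.
The sequence repeats with period 24.
(1932 - 1) mod 24 = 11, so u(1932) = u(12) = 1.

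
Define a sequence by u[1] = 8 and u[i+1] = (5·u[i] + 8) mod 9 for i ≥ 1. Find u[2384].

3

Computing terms: u[1] = 8,  u[2] = 3,  u[3] = 5,  u[4] = 6,  u[5] = 2,  u[6] = 0,  u[7] = 8.
The sequence repeats with period 6.
(2384 - 1) mod 6 = 1, so u[2384] = u[2] = 3.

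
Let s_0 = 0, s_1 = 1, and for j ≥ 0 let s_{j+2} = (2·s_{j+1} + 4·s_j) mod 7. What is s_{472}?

0

Computing terms: s_0 = 0,  s_1 = 1,  s_2 = 2,  s_3 = 1,  s_4 = 3,  s_5 = 3,  s_6 = 4,  s_7 = 6,  s_8 = 0,  s_9 = 3,  s_{10} = 6,  s_{11} = 3,  s_{12} = 2,  s_{13} = 2,  s_{14} = 5,  s_{15} = 4,  s_{16} = 0,  s_{17} = 2,  s_{18} = 4,  s_{19} = 2,  s_{20} = 6,  s_{21} = 6,  s_{22} = 1,  s_{23} = 5,  s_{24} = 0,  s_{25} = 6,  s_{26} = 5,  s_{27} = 6,  s_{28} = 4,  s_{29} = 4,  s_{30} = 3,  s_{31} = 1,  s_{32} = 0,  s_{33} = 4,  s_{34} = 1,  s_{35} = 4,  s_{36} = 5,  s_{37} = 5,  s_{38} = 2,  s_{39} = 3,  s_{40} = 0,  s_{41} = 5,  s_{42} = 3,  s_{43} = 5,  s_{44} = 1,  s_{45} = 1,  s_{46} = 6,  s_{47} = 2,  s_{48} = 0,  s_{49} = 1.
Since (s_{48}, s_{49}) = (s_0, s_1) = (0, 1) (two consecutive terms determine the rest), the sequence is periodic with period 48.
So s_{472} = s_{0 + ((472-0) mod 48)} = s_{40} = 0.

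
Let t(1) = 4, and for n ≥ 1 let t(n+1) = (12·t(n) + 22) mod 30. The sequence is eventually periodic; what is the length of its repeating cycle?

Computing terms: t(1) = 4; t(2) = 10; t(3) = 22; t(4) = 16; t(5) = 4.
Since t(5) = t(1) = 4, the sequence is periodic with period 4.

4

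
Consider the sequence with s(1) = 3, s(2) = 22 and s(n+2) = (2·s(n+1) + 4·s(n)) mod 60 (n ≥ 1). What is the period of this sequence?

Computing terms: s(1) = 3, s(2) = 22, s(3) = 56, s(4) = 20, s(5) = 24, s(6) = 8, s(7) = 52, s(8) = 16, s(9) = 0, s(10) = 4, s(11) = 8, s(12) = 32, s(13) = 36, s(14) = 20, s(15) = 4, s(16) = 28, s(17) = 12, s(18) = 16, s(19) = 20, s(20) = 44, s(21) = 48, s(22) = 32, s(23) = 16, s(24) = 40, s(25) = 24, s(26) = 28, s(27) = 32, s(28) = 56, s(29) = 0, s(30) = 44, s(31) = 28, s(32) = 52, s(33) = 36, s(34) = 40, s(35) = 44, s(36) = 8, s(37) = 12, s(38) = 56, s(39) = 40, s(40) = 4, s(41) = 48, s(42) = 52, s(43) = 56, s(44) = 20.
Since (s(43), s(44)) = (s(3), s(4)) = (56, 20) (two consecutive terms determine the rest), the sequence is eventually periodic: after a pre-period of length 2 it cycles with period 40.

40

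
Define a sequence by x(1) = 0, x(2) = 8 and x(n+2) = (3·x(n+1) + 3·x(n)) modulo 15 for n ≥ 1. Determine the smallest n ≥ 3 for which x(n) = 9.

Computing terms: x(1) = 0; x(2) = 8; x(3) = 9; x(4) = 6; x(5) = 0; x(6) = 3; x(7) = 9; x(8) = 6.
Since (x(7), x(8)) = (x(3), x(4)) = (9, 6) (two consecutive terms determine the rest), the sequence is eventually periodic: after a pre-period of length 2 it cycles with period 4.
The value 9 first appears (with n ≥ 3) at x(3).

3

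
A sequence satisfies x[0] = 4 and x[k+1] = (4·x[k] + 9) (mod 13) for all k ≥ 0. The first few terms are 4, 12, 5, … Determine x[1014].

4

We have x[0] = 4, x[1] = 12, x[2] = 5, x[3] = 3, x[4] = 8, x[5] = 2, x[6] = 4.
The sequence repeats with period 6.
(1014 - 0) mod 6 = 0, so x[1014] = x[0] = 4.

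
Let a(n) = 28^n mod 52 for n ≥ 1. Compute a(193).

28

We have a(1) = 28, a(2) = 4, a(3) = 8, a(4) = 16, a(5) = 32, a(6) = 12, a(7) = 24, a(8) = 48, a(9) = 44, a(10) = 36, a(11) = 20, a(12) = 40, a(13) = 28.
The sequence repeats with period 12.
So a(193) = a(1 + ((193-1) mod 12)) = a(1) = 28.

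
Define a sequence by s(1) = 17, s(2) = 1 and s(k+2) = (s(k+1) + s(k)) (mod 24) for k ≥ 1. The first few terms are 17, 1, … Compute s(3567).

18

s(1) = 17; s(2) = 1; s(3) = 18; s(4) = 19; s(5) = 13; s(6) = 8; s(7) = 21; s(8) = 5; s(9) = 2; s(10) = 7; s(11) = 9; s(12) = 16; s(13) = 1; s(14) = 17; s(15) = 18; s(16) = 11; s(17) = 5; s(18) = 16; s(19) = 21; s(20) = 13; s(21) = 10; s(22) = 23; s(23) = 9; s(24) = 8; s(25) = 17; s(26) = 1.
The sequence repeats with period 24.
So s(3567) = s(1 + ((3567-1) mod 24)) = s(15) = 18.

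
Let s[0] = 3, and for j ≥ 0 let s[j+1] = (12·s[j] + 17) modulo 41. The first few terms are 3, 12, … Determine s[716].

39

Listing terms: s[0] = 3; s[1] = 12; s[2] = 38; s[3] = 22; s[4] = 35; s[5] = 27; s[6] = 13; s[7] = 9; s[8] = 2; s[9] = 0; s[10] = 17; s[11] = 16; s[12] = 4; s[13] = 24; s[14] = 18; s[15] = 28; s[16] = 25; s[17] = 30; s[18] = 8; s[19] = 31; s[20] = 20; s[21] = 11; s[22] = 26; s[23] = 1; s[24] = 29; s[25] = 37; s[26] = 10; s[27] = 14; s[28] = 21; s[29] = 23; s[30] = 6; s[31] = 7; s[32] = 19; s[33] = 40; s[34] = 5; s[35] = 36; s[36] = 39; s[37] = 34; s[38] = 15; s[39] = 33; s[40] = 3.
The sequence repeats with period 40.
So s[716] = s[0 + ((716-0) mod 40)] = s[36] = 39.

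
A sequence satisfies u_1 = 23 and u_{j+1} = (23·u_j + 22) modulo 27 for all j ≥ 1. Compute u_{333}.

Computing terms: u_1 = 23, u_2 = 11, u_3 = 5, u_4 = 2, u_5 = 14, u_6 = 20, u_7 = 23.
Since u_7 = u_1 = 23, the sequence is periodic with period 6.
So u_{333} = u_{1 + ((333-1) mod 6)} = u_3 = 5.

5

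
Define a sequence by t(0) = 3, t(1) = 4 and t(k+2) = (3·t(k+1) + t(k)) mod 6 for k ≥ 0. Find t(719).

Computing terms: t(0) = 3; t(1) = 4; t(2) = 3; t(3) = 1; t(4) = 0; t(5) = 1; t(6) = 3; t(7) = 4.
The sequence repeats with period 6.
So t(719) = t(0 + ((719-0) mod 6)) = t(5) = 1.

1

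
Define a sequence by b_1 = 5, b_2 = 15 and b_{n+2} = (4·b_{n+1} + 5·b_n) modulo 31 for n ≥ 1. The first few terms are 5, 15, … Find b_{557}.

Computing terms: b_1 = 5, b_2 = 15, b_3 = 23, b_4 = 12, b_5 = 8, b_6 = 30, b_7 = 5, b_8 = 15.
Since (b_7, b_8) = (b_1, b_2) = (5, 15) (two consecutive terms determine the rest), the sequence is periodic with period 6.
So b_{557} = b_{1 + ((557-1) mod 6)} = b_5 = 8.

8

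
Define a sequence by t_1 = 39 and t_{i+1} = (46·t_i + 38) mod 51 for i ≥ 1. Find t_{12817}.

Listing terms: t_1 = 39, t_2 = 47, t_3 = 7, t_4 = 3, t_5 = 23, t_6 = 25, t_7 = 15, t_8 = 14, t_9 = 19, t_{10} = 45, t_{11} = 17, t_{12} = 4, t_{13} = 18, t_{14} = 50, t_{15} = 43, t_{16} = 27, t_{17} = 5, t_{18} = 13, t_{19} = 24, t_{20} = 20, t_{21} = 40, t_{22} = 42, t_{23} = 32, t_{24} = 31, t_{25} = 36, t_{26} = 11, t_{27} = 34, t_{28} = 21, t_{29} = 35, t_{30} = 16, t_{31} = 9, t_{32} = 44, t_{33} = 22, t_{34} = 30, t_{35} = 41, t_{36} = 37, t_{37} = 6, t_{38} = 8, t_{39} = 49, t_{40} = 48, t_{41} = 2, t_{42} = 28, t_{43} = 0, t_{44} = 38, t_{45} = 1, t_{46} = 33, t_{47} = 26, t_{48} = 10, t_{49} = 39.
Since t_{49} = t_1 = 39, the sequence is periodic with period 48.
(12817 - 1) mod 48 = 0, so t_{12817} = t_1 = 39.

39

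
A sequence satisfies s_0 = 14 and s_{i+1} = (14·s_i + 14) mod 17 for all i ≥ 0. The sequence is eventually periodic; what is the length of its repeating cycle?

s_0 = 14,  s_1 = 6,  s_2 = 13,  s_3 = 9,  s_4 = 4,  s_5 = 2,  s_6 = 8,  s_7 = 7,  s_8 = 10,  s_9 = 1,  s_{10} = 11,  s_{11} = 15,  s_{12} = 3,  s_{13} = 5,  s_{14} = 16,  s_{15} = 0,  s_{16} = 14.
Since s_{16} = s_0 = 14, the sequence is periodic with period 16.

16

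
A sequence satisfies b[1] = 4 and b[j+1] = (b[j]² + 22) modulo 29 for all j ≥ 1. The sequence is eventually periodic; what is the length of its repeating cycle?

7

Listing terms: b[1] = 4,  b[2] = 9,  b[3] = 16,  b[4] = 17,  b[5] = 21,  b[6] = 28,  b[7] = 23,  b[8] = 0,  b[9] = 22,  b[10] = 13,  b[11] = 17.
Since b[11] = b[4] = 17, the sequence is eventually periodic: after a pre-period of length 3 it cycles with period 7.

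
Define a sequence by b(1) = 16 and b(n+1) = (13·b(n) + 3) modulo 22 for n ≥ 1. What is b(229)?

10

b(1) = 16,  b(2) = 13,  b(3) = 18,  b(4) = 17,  b(5) = 4,  b(6) = 11,  b(7) = 14,  b(8) = 9,  b(9) = 10,  b(10) = 1,  b(11) = 16.
Since b(11) = b(1) = 16, the sequence is periodic with period 10.
So b(229) = b(1 + ((229-1) mod 10)) = b(9) = 10.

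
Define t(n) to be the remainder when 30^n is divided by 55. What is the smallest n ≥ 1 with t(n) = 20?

We have t(0) = 1; t(1) = 30; t(2) = 20; t(3) = 50; t(4) = 15; t(5) = 10; t(6) = 25; t(7) = 35; t(8) = 5; t(9) = 40; t(10) = 45; t(11) = 30.
Since t(11) = t(1) = 30, the sequence is eventually periodic: after a pre-period of length 1 it cycles with period 10.
The value 20 first appears (with n ≥ 1) at t(2).

2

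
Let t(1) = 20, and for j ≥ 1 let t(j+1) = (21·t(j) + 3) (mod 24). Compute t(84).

Computing terms: t(1) = 20,  t(2) = 15,  t(3) = 6,  t(4) = 9,  t(5) = 0,  t(6) = 3,  t(7) = 18,  t(8) = 21,  t(9) = 12,  t(10) = 15.
Since t(10) = t(2) = 15, the sequence is eventually periodic: after a pre-period of length 1 it cycles with period 8.
For j ≥ 2, t(j) depends only on (j - 2) mod 8. (84 - 2) mod 8 = 2, so t(84) = t(4) = 9.

9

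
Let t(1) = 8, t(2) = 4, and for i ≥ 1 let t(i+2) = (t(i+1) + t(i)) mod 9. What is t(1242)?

1

Listing terms: t(1) = 8; t(2) = 4; t(3) = 3; t(4) = 7; t(5) = 1; t(6) = 8; t(7) = 0; t(8) = 8; t(9) = 8; t(10) = 7; t(11) = 6; t(12) = 4; t(13) = 1; t(14) = 5; t(15) = 6; t(16) = 2; t(17) = 8; t(18) = 1; t(19) = 0; t(20) = 1; t(21) = 1; t(22) = 2; t(23) = 3; t(24) = 5; t(25) = 8; t(26) = 4.
Since (t(25), t(26)) = (t(1), t(2)) = (8, 4) (two consecutive terms determine the rest), the sequence is periodic with period 24.
So t(1242) = t(1 + ((1242-1) mod 24)) = t(18) = 1.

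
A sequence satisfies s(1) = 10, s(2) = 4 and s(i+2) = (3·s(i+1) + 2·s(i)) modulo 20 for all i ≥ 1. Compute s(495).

Computing terms: s(1) = 10,  s(2) = 4,  s(3) = 12,  s(4) = 4,  s(5) = 16,  s(6) = 16,  s(7) = 0,  s(8) = 12,  s(9) = 16,  s(10) = 12,  s(11) = 8,  s(12) = 8,  s(13) = 0,  s(14) = 16,  s(15) = 8,  s(16) = 16,  s(17) = 4,  s(18) = 4,  s(19) = 0,  s(20) = 8,  s(21) = 4,  s(22) = 8,  s(23) = 12,  s(24) = 12,  s(25) = 0,  s(26) = 4,  s(27) = 12.
Since (s(26), s(27)) = (s(2), s(3)) = (4, 12) (two consecutive terms determine the rest), the sequence is eventually periodic: after a pre-period of length 1 it cycles with period 24.
For i ≥ 2, s(i) depends only on (i - 2) mod 24. (495 - 2) mod 24 = 13, so s(495) = s(15) = 8.

8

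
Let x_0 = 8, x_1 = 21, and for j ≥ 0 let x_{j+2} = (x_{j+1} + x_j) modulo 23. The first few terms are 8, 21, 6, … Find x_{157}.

x_0 = 8,  x_1 = 21,  x_2 = 6,  x_3 = 4,  x_4 = 10,  x_5 = 14,  x_6 = 1,  x_7 = 15,  x_8 = 16,  x_9 = 8,  x_{10} = 1,  x_{11} = 9,  x_{12} = 10,  x_{13} = 19,  x_{14} = 6,  x_{15} = 2,  x_{16} = 8,  x_{17} = 10,  x_{18} = 18,  x_{19} = 5,  x_{20} = 0,  x_{21} = 5,  x_{22} = 5,  x_{23} = 10,  x_{24} = 15,  x_{25} = 2,  x_{26} = 17,  x_{27} = 19,  x_{28} = 13,  x_{29} = 9,  x_{30} = 22,  x_{31} = 8,  x_{32} = 7,  x_{33} = 15,  x_{34} = 22,  x_{35} = 14,  x_{36} = 13,  x_{37} = 4,  x_{38} = 17,  x_{39} = 21,  x_{40} = 15,  x_{41} = 13,  x_{42} = 5,  x_{43} = 18,  x_{44} = 0,  x_{45} = 18,  x_{46} = 18,  x_{47} = 13,  x_{48} = 8,  x_{49} = 21.
Since (x_{48}, x_{49}) = (x_0, x_1) = (8, 21) (two consecutive terms determine the rest), the sequence is periodic with period 48.
(157 - 0) mod 48 = 13, so x_{157} = x_{13} = 19.

19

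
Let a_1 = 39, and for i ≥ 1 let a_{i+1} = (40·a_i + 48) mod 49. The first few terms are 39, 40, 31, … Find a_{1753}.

46

We have a_1 = 39, a_2 = 40, a_3 = 31, a_4 = 14, a_5 = 20, a_6 = 15, a_7 = 11, a_8 = 47, a_9 = 17, a_{10} = 42, a_{11} = 13, a_{12} = 29, a_{13} = 32, a_{14} = 5, a_{15} = 3, a_{16} = 21, a_{17} = 6, a_{18} = 43, a_{19} = 4, a_{20} = 12, a_{21} = 38, a_{22} = 0, a_{23} = 48, a_{24} = 8, a_{25} = 25, a_{26} = 19, a_{27} = 24, a_{28} = 28, a_{29} = 41, a_{30} = 22, a_{31} = 46, a_{32} = 26, a_{33} = 10, a_{34} = 7, a_{35} = 34, a_{36} = 36, a_{37} = 18, a_{38} = 33, a_{39} = 45, a_{40} = 35, a_{41} = 27, a_{42} = 1, a_{43} = 39.
Since a_{43} = a_1 = 39, the sequence is periodic with period 42.
(1753 - 1) mod 42 = 30, so a_{1753} = a_{31} = 46.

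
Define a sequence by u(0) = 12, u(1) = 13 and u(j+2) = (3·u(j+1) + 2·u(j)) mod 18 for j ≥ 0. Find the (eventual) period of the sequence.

We have u(0) = 12,  u(1) = 13,  u(2) = 9,  u(3) = 17,  u(4) = 15,  u(5) = 7,  u(6) = 15,  u(7) = 5,  u(8) = 9,  u(9) = 1,  u(10) = 3,  u(11) = 11,  u(12) = 3,  u(13) = 13,  u(14) = 9.
Since (u(13), u(14)) = (u(1), u(2)) = (13, 9) (two consecutive terms determine the rest), the sequence is eventually periodic: after a pre-period of length 1 it cycles with period 12.

12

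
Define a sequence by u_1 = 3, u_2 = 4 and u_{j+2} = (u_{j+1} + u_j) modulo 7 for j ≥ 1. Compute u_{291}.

Listing terms: u_1 = 3; u_2 = 4; u_3 = 0; u_4 = 4; u_5 = 4; u_6 = 1; u_7 = 5; u_8 = 6; u_9 = 4; u_{10} = 3; u_{11} = 0; u_{12} = 3; u_{13} = 3; u_{14} = 6; u_{15} = 2; u_{16} = 1; u_{17} = 3; u_{18} = 4.
The sequence repeats with period 16.
So u_{291} = u_{1 + ((291-1) mod 16)} = u_3 = 0.

0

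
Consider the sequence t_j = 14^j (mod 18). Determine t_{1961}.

2

We have t_0 = 1; t_1 = 14; t_2 = 16; t_3 = 8; t_4 = 4; t_5 = 2; t_6 = 10; t_7 = 14.
Since t_7 = t_1 = 14, the sequence is eventually periodic: after a pre-period of length 1 it cycles with period 6.
For j ≥ 1, t_j depends only on (j - 1) mod 6. (1961 - 1) mod 6 = 4, so t_{1961} = t_5 = 2.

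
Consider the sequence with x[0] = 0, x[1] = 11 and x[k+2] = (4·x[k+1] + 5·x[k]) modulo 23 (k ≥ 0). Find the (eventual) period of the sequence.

22

x[0] = 0, x[1] = 11, x[2] = 21, x[3] = 1, x[4] = 17, x[5] = 4, x[6] = 9, x[7] = 10, x[8] = 16, x[9] = 22, x[10] = 7, x[11] = 0, x[12] = 12, x[13] = 2, x[14] = 22, x[15] = 6, x[16] = 19, x[17] = 14, x[18] = 13, x[19] = 7, x[20] = 1, x[21] = 16, x[22] = 0, x[23] = 11.
Since (x[22], x[23]) = (x[0], x[1]) = (0, 11) (two consecutive terms determine the rest), the sequence is periodic with period 22.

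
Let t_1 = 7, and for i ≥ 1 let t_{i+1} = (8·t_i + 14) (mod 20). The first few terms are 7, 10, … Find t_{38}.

Computing terms: t_1 = 7,  t_2 = 10,  t_3 = 14,  t_4 = 6,  t_5 = 2,  t_6 = 10.
Since t_6 = t_2 = 10, the sequence is eventually periodic: after a pre-period of length 1 it cycles with period 4.
For i ≥ 2, t_i depends only on (i - 2) mod 4. (38 - 2) mod 4 = 0, so t_{38} = t_2 = 10.

10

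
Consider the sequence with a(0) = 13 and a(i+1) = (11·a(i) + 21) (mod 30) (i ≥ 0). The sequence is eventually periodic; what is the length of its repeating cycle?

10

We have a(0) = 13, a(1) = 14, a(2) = 25, a(3) = 26, a(4) = 7, a(5) = 8, a(6) = 19, a(7) = 20, a(8) = 1, a(9) = 2, a(10) = 13.
Since a(10) = a(0) = 13, the sequence is periodic with period 10.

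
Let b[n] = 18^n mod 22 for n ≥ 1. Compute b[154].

14

Computing terms: b[1] = 18, b[2] = 16, b[3] = 2, b[4] = 14, b[5] = 10, b[6] = 4, b[7] = 6, b[8] = 20, b[9] = 8, b[10] = 12, b[11] = 18.
The sequence repeats with period 10.
So b[154] = b[1 + ((154-1) mod 10)] = b[4] = 14.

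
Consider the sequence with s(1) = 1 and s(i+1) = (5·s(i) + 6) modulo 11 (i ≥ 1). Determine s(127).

0

Computing terms: s(1) = 1,  s(2) = 0,  s(3) = 6,  s(4) = 3,  s(5) = 10,  s(6) = 1.
Since s(6) = s(1) = 1, the sequence is periodic with period 5.
(127 - 1) mod 5 = 1, so s(127) = s(2) = 0.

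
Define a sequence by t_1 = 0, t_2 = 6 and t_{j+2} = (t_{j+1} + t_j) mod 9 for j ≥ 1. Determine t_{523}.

6

We have t_1 = 0, t_2 = 6, t_3 = 6, t_4 = 3, t_5 = 0, t_6 = 3, t_7 = 3, t_8 = 6, t_9 = 0, t_{10} = 6.
Since (t_9, t_{10}) = (t_1, t_2) = (0, 6) (two consecutive terms determine the rest), the sequence is periodic with period 8.
(523 - 1) mod 8 = 2, so t_{523} = t_3 = 6.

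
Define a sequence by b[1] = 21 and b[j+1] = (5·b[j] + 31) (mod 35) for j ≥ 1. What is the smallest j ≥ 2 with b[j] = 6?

Computing terms: b[1] = 21, b[2] = 31, b[3] = 11, b[4] = 16, b[5] = 6, b[6] = 26, b[7] = 21.
Since b[7] = b[1] = 21, the sequence is periodic with period 6.
The value 6 first appears (with j ≥ 2) at b[5].

5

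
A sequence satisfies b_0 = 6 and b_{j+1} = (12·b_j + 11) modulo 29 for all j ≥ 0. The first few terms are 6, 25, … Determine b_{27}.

Listing terms: b_0 = 6; b_1 = 25; b_2 = 21; b_3 = 2; b_4 = 6.
The sequence repeats with period 4.
(27 - 0) mod 4 = 3, so b_{27} = b_3 = 2.

2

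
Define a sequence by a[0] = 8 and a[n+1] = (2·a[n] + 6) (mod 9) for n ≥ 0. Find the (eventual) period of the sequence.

6

Listing terms: a[0] = 8; a[1] = 4; a[2] = 5; a[3] = 7; a[4] = 2; a[5] = 1; a[6] = 8.
Since a[6] = a[0] = 8, the sequence is periodic with period 6.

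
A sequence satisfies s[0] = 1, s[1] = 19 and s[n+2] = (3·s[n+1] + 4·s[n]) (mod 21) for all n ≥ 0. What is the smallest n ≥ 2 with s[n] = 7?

s[0] = 1; s[1] = 19; s[2] = 19; s[3] = 7; s[4] = 13; s[5] = 4; s[6] = 1; s[7] = 19.
The sequence repeats with period 6.
The value 7 first appears (with n ≥ 2) at s[3].

3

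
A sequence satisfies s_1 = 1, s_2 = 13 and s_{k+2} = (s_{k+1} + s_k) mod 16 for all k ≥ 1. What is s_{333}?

14

We have s_1 = 1; s_2 = 13; s_3 = 14; s_4 = 11; s_5 = 9; s_6 = 4; s_7 = 13; s_8 = 1; s_9 = 14; s_{10} = 15; s_{11} = 13; s_{12} = 12; s_{13} = 9; s_{14} = 5; s_{15} = 14; s_{16} = 3; s_{17} = 1; s_{18} = 4; s_{19} = 5; s_{20} = 9; s_{21} = 14; s_{22} = 7; s_{23} = 5; s_{24} = 12; s_{25} = 1; s_{26} = 13.
The sequence repeats with period 24.
So s_{333} = s_{1 + ((333-1) mod 24)} = s_{21} = 14.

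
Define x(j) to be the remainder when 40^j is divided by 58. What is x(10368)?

x(0) = 1,  x(1) = 40,  x(2) = 34,  x(3) = 26,  x(4) = 54,  x(5) = 14,  x(6) = 38,  x(7) = 12,  x(8) = 16,  x(9) = 2,  x(10) = 22,  x(11) = 10,  x(12) = 52,  x(13) = 50,  x(14) = 28,  x(15) = 18,  x(16) = 24,  x(17) = 32,  x(18) = 4,  x(19) = 44,  x(20) = 20,  x(21) = 46,  x(22) = 42,  x(23) = 56,  x(24) = 36,  x(25) = 48,  x(26) = 6,  x(27) = 8,  x(28) = 30,  x(29) = 40.
Since x(29) = x(1) = 40, the sequence is eventually periodic: after a pre-period of length 1 it cycles with period 28.
For j ≥ 1, x(j) depends only on (j - 1) mod 28. (10368 - 1) mod 28 = 7, so x(10368) = x(8) = 16.

16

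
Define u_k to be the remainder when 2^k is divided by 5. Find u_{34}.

Computing terms: u_1 = 2,  u_2 = 4,  u_3 = 3,  u_4 = 1,  u_5 = 2.
Since u_5 = u_1 = 2, the sequence is periodic with period 4.
So u_{34} = u_{1 + ((34-1) mod 4)} = u_2 = 4.

4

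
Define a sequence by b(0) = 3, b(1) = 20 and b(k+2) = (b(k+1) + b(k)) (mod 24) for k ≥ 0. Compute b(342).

7

Computing terms: b(0) = 3, b(1) = 20, b(2) = 23, b(3) = 19, b(4) = 18, b(5) = 13, b(6) = 7, b(7) = 20, b(8) = 3, b(9) = 23, b(10) = 2, b(11) = 1, b(12) = 3, b(13) = 4, b(14) = 7, b(15) = 11, b(16) = 18, b(17) = 5, b(18) = 23, b(19) = 4, b(20) = 3, b(21) = 7, b(22) = 10, b(23) = 17, b(24) = 3, b(25) = 20.
Since (b(24), b(25)) = (b(0), b(1)) = (3, 20) (two consecutive terms determine the rest), the sequence is periodic with period 24.
(342 - 0) mod 24 = 6, so b(342) = b(6) = 7.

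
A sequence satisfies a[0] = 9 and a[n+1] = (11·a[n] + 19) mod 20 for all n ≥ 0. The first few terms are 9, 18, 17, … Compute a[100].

9

a[0] = 9,  a[1] = 18,  a[2] = 17,  a[3] = 6,  a[4] = 5,  a[5] = 14,  a[6] = 13,  a[7] = 2,  a[8] = 1,  a[9] = 10,  a[10] = 9.
The sequence repeats with period 10.
So a[100] = a[0 + ((100-0) mod 10)] = a[0] = 9.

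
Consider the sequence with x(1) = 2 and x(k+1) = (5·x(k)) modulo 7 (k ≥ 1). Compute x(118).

x(1) = 2, x(2) = 3, x(3) = 1, x(4) = 5, x(5) = 4, x(6) = 6, x(7) = 2.
The sequence repeats with period 6.
(118 - 1) mod 6 = 3, so x(118) = x(4) = 5.

5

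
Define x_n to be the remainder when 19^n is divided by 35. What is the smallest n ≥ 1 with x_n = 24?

5

Listing terms: x_0 = 1,  x_1 = 19,  x_2 = 11,  x_3 = 34,  x_4 = 16,  x_5 = 24,  x_6 = 1.
Since x_6 = x_0 = 1, the sequence is periodic with period 6.
The value 24 first appears (with n ≥ 1) at x_5.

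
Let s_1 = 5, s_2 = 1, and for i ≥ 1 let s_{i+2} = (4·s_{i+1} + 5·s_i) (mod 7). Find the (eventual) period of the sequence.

We have s_1 = 5,  s_2 = 1,  s_3 = 1,  s_4 = 2,  s_5 = 6,  s_6 = 6,  s_7 = 5,  s_8 = 1.
Since (s_7, s_8) = (s_1, s_2) = (5, 1) (two consecutive terms determine the rest), the sequence is periodic with period 6.

6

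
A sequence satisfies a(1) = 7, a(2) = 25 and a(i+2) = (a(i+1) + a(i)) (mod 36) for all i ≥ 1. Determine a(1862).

Listing terms: a(1) = 7,  a(2) = 25,  a(3) = 32,  a(4) = 21,  a(5) = 17,  a(6) = 2,  a(7) = 19,  a(8) = 21,  a(9) = 4,  a(10) = 25,  a(11) = 29,  a(12) = 18,  a(13) = 11,  a(14) = 29,  a(15) = 4,  a(16) = 33,  a(17) = 1,  a(18) = 34,  a(19) = 35,  a(20) = 33,  a(21) = 32,  a(22) = 29,  a(23) = 25,  a(24) = 18,  a(25) = 7,  a(26) = 25.
Since (a(25), a(26)) = (a(1), a(2)) = (7, 25) (two consecutive terms determine the rest), the sequence is periodic with period 24.
(1862 - 1) mod 24 = 13, so a(1862) = a(14) = 29.

29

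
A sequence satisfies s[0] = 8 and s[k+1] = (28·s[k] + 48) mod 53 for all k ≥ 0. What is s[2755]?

We have s[0] = 8; s[1] = 7; s[2] = 32; s[3] = 43; s[4] = 33; s[5] = 18; s[6] = 22; s[7] = 28; s[8] = 37; s[9] = 24; s[10] = 31; s[11] = 15; s[12] = 44; s[13] = 8.
Since s[13] = s[0] = 8, the sequence is periodic with period 13.
(2755 - 0) mod 13 = 12, so s[2755] = s[12] = 44.

44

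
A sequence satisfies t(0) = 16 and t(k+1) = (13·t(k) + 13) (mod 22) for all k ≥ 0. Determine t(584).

0

t(0) = 16; t(1) = 1; t(2) = 4; t(3) = 21; t(4) = 0; t(5) = 13; t(6) = 6; t(7) = 3; t(8) = 8; t(9) = 7; t(10) = 16.
The sequence repeats with period 10.
So t(584) = t(0 + ((584-0) mod 10)) = t(4) = 0.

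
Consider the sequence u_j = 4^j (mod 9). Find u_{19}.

Listing terms: u_0 = 1, u_1 = 4, u_2 = 7, u_3 = 1.
Since u_3 = u_0 = 1, the sequence is periodic with period 3.
So u_{19} = u_{0 + ((19-0) mod 3)} = u_1 = 4.

4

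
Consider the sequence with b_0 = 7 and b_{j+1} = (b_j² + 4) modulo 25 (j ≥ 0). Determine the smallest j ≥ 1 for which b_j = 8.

Computing terms: b_0 = 7, b_1 = 3, b_2 = 13, b_3 = 23, b_4 = 8, b_5 = 18, b_6 = 3.
Since b_6 = b_1 = 3, the sequence is eventually periodic: after a pre-period of length 1 it cycles with period 5.
The value 8 first appears (with j ≥ 1) at b_4.

4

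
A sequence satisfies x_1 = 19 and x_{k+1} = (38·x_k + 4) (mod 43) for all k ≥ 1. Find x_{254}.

38

Computing terms: x_1 = 19, x_2 = 38, x_3 = 29, x_4 = 31, x_5 = 21, x_6 = 28, x_7 = 36, x_8 = 39, x_9 = 24, x_{10} = 13, x_{11} = 25, x_{12} = 8, x_{13} = 7, x_{14} = 12, x_{15} = 30, x_{16} = 26, x_{17} = 3, x_{18} = 32, x_{19} = 16, x_{20} = 10, x_{21} = 40, x_{22} = 19.
The sequence repeats with period 21.
So x_{254} = x_{1 + ((254-1) mod 21)} = x_2 = 38.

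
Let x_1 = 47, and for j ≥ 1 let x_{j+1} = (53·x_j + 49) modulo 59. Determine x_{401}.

13

Computing terms: x_1 = 47,  x_2 = 3,  x_3 = 31,  x_4 = 40,  x_5 = 45,  x_6 = 15,  x_7 = 18,  x_8 = 0,  x_9 = 49,  x_{10} = 50,  x_{11} = 44,  x_{12} = 21,  x_{13} = 41,  x_{14} = 39,  x_{15} = 51,  x_{16} = 38,  x_{17} = 57,  x_{18} = 2,  x_{19} = 37,  x_{20} = 4,  x_{21} = 25,  x_{22} = 17,  x_{23} = 6,  x_{24} = 13,  x_{25} = 30,  x_{26} = 46,  x_{27} = 9,  x_{28} = 54,  x_{29} = 20,  x_{30} = 47.
Since x_{30} = x_1 = 47, the sequence is periodic with period 29.
So x_{401} = x_{1 + ((401-1) mod 29)} = x_{24} = 13.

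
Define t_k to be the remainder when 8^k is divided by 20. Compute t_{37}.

Listing terms: t_0 = 1, t_1 = 8, t_2 = 4, t_3 = 12, t_4 = 16, t_5 = 8.
Since t_5 = t_1 = 8, the sequence is eventually periodic: after a pre-period of length 1 it cycles with period 4.
For k ≥ 1, t_k depends only on (k - 1) mod 4. (37 - 1) mod 4 = 0, so t_{37} = t_1 = 8.

8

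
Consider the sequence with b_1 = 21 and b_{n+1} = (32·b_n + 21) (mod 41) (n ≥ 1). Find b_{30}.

b_1 = 21,  b_2 = 37,  b_3 = 16,  b_4 = 0,  b_5 = 21.
Since b_5 = b_1 = 21, the sequence is periodic with period 4.
(30 - 1) mod 4 = 1, so b_{30} = b_2 = 37.

37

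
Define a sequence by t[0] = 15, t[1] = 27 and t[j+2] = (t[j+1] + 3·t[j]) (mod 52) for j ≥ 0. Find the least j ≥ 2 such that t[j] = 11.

t[0] = 15, t[1] = 27, t[2] = 20, t[3] = 49, t[4] = 5, t[5] = 48, t[6] = 11, t[7] = 51, t[8] = 32, t[9] = 29, t[10] = 21, t[11] = 4, t[12] = 15, t[13] = 27.
The sequence repeats with period 12.
The value 11 first appears (with j ≥ 2) at t[6].

6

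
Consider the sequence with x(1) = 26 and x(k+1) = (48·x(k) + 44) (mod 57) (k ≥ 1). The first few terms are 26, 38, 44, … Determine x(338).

x(1) = 26, x(2) = 38, x(3) = 44, x(4) = 47, x(5) = 20, x(6) = 35, x(7) = 14, x(8) = 32, x(9) = 41, x(10) = 17, x(11) = 5, x(12) = 56, x(13) = 53, x(14) = 23, x(15) = 8, x(16) = 29, x(17) = 11, x(18) = 2, x(19) = 26.
The sequence repeats with period 18.
So x(338) = x(1 + ((338-1) mod 18)) = x(14) = 23.

23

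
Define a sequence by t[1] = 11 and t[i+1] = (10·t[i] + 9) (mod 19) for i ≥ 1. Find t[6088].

10

We have t[1] = 11, t[2] = 5, t[3] = 2, t[4] = 10, t[5] = 14, t[6] = 16, t[7] = 17, t[8] = 8, t[9] = 13, t[10] = 6, t[11] = 12, t[12] = 15, t[13] = 7, t[14] = 3, t[15] = 1, t[16] = 0, t[17] = 9, t[18] = 4, t[19] = 11.
Since t[19] = t[1] = 11, the sequence is periodic with period 18.
(6088 - 1) mod 18 = 3, so t[6088] = t[4] = 10.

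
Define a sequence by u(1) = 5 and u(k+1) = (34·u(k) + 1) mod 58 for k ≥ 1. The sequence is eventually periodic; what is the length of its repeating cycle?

14

We have u(1) = 5,  u(2) = 55,  u(3) = 15,  u(4) = 47,  u(5) = 33,  u(6) = 21,  u(7) = 19,  u(8) = 9,  u(9) = 17,  u(10) = 57,  u(11) = 25,  u(12) = 39,  u(13) = 51,  u(14) = 53,  u(15) = 5.
Since u(15) = u(1) = 5, the sequence is periodic with period 14.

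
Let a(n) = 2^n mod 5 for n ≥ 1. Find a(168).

1

We have a(1) = 2; a(2) = 4; a(3) = 3; a(4) = 1; a(5) = 2.
The sequence repeats with period 4.
So a(168) = a(1 + ((168-1) mod 4)) = a(4) = 1.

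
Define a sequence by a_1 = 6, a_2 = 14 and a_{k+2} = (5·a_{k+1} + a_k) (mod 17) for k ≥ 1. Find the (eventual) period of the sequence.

36

Computing terms: a_1 = 6, a_2 = 14, a_3 = 8, a_4 = 3, a_5 = 6, a_6 = 16, a_7 = 1, a_8 = 4, a_9 = 4, a_{10} = 7, a_{11} = 5, a_{12} = 15, a_{13} = 12, a_{14} = 7, a_{15} = 13, a_{16} = 4, a_{17} = 16, a_{18} = 16, a_{19} = 11, a_{20} = 3, a_{21} = 9, a_{22} = 14, a_{23} = 11, a_{24} = 1, a_{25} = 16, a_{26} = 13, a_{27} = 13, a_{28} = 10, a_{29} = 12, a_{30} = 2, a_{31} = 5, a_{32} = 10, a_{33} = 4, a_{34} = 13, a_{35} = 1, a_{36} = 1, a_{37} = 6, a_{38} = 14.
Since (a_{37}, a_{38}) = (a_1, a_2) = (6, 14) (two consecutive terms determine the rest), the sequence is periodic with period 36.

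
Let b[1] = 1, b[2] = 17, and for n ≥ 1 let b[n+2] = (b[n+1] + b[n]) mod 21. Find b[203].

b[1] = 1; b[2] = 17; b[3] = 18; b[4] = 14; b[5] = 11; b[6] = 4; b[7] = 15; b[8] = 19; b[9] = 13; b[10] = 11; b[11] = 3; b[12] = 14; b[13] = 17; b[14] = 10; b[15] = 6; b[16] = 16; b[17] = 1; b[18] = 17.
Since (b[17], b[18]) = (b[1], b[2]) = (1, 17) (two consecutive terms determine the rest), the sequence is periodic with period 16.
So b[203] = b[1 + ((203-1) mod 16)] = b[11] = 3.

3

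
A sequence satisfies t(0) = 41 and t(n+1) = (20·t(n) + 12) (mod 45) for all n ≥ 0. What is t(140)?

2

We have t(0) = 41; t(1) = 22; t(2) = 2; t(3) = 7; t(4) = 17; t(5) = 37; t(6) = 32; t(7) = 22.
Since t(7) = t(1) = 22, the sequence is eventually periodic: after a pre-period of length 1 it cycles with period 6.
For n ≥ 1, t(n) depends only on (n - 1) mod 6. (140 - 1) mod 6 = 1, so t(140) = t(2) = 2.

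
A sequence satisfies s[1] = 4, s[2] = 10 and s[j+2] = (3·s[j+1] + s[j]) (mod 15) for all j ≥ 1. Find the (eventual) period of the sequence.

Listing terms: s[1] = 4,  s[2] = 10,  s[3] = 4,  s[4] = 7,  s[5] = 10,  s[6] = 7,  s[7] = 1,  s[8] = 10,  s[9] = 1,  s[10] = 13,  s[11] = 10,  s[12] = 13,  s[13] = 4,  s[14] = 10.
The sequence repeats with period 12.

12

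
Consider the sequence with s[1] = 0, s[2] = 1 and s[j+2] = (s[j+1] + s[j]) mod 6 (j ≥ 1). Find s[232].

4

s[1] = 0; s[2] = 1; s[3] = 1; s[4] = 2; s[5] = 3; s[6] = 5; s[7] = 2; s[8] = 1; s[9] = 3; s[10] = 4; s[11] = 1; s[12] = 5; s[13] = 0; s[14] = 5; s[15] = 5; s[16] = 4; s[17] = 3; s[18] = 1; s[19] = 4; s[20] = 5; s[21] = 3; s[22] = 2; s[23] = 5; s[24] = 1; s[25] = 0; s[26] = 1.
Since (s[25], s[26]) = (s[1], s[2]) = (0, 1) (two consecutive terms determine the rest), the sequence is periodic with period 24.
(232 - 1) mod 24 = 15, so s[232] = s[16] = 4.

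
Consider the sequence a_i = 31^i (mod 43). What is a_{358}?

31

Listing terms: a_0 = 1,  a_1 = 31,  a_2 = 15,  a_3 = 35,  a_4 = 10,  a_5 = 9,  a_6 = 21,  a_7 = 6,  a_8 = 14,  a_9 = 4,  a_{10} = 38,  a_{11} = 17,  a_{12} = 11,  a_{13} = 40,  a_{14} = 36,  a_{15} = 41,  a_{16} = 24,  a_{17} = 13,  a_{18} = 16,  a_{19} = 23,  a_{20} = 25,  a_{21} = 1.
The sequence repeats with period 21.
(358 - 0) mod 21 = 1, so a_{358} = a_1 = 31.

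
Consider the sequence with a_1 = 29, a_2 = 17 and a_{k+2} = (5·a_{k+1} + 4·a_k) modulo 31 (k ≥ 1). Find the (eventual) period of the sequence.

Listing terms: a_1 = 29,  a_2 = 17,  a_3 = 15,  a_4 = 19,  a_5 = 0,  a_6 = 14,  a_7 = 8,  a_8 = 3,  a_9 = 16,  a_{10} = 30,  a_{11} = 28,  a_{12} = 12,  a_{13} = 17,  a_{14} = 9,  a_{15} = 20,  a_{16} = 12,  a_{17} = 16,  a_{18} = 4,  a_{19} = 22,  a_{20} = 2,  a_{21} = 5,  a_{22} = 2,  a_{23} = 30,  a_{24} = 3,  a_{25} = 11,  a_{26} = 5,  a_{27} = 7,  a_{28} = 24,  a_{29} = 24,  a_{30} = 30,  a_{31} = 29,  a_{32} = 17.
Since (a_{31}, a_{32}) = (a_1, a_2) = (29, 17) (two consecutive terms determine the rest), the sequence is periodic with period 30.

30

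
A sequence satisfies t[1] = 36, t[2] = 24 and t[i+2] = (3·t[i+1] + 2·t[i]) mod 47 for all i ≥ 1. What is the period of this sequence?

t[1] = 36,  t[2] = 24,  t[3] = 3,  t[4] = 10,  t[5] = 36,  t[6] = 34,  t[7] = 33,  t[8] = 26,  t[9] = 3,  t[10] = 14,  t[11] = 1,  t[12] = 31,  t[13] = 1,  t[14] = 18,  t[15] = 9,  t[16] = 16,  t[17] = 19,  t[18] = 42,  t[19] = 23,  t[20] = 12,  t[21] = 35,  t[22] = 35,  t[23] = 34,  t[24] = 31,  t[25] = 20,  t[26] = 28,  t[27] = 30,  t[28] = 5,  t[29] = 28,  t[30] = 0,  t[31] = 9,  t[32] = 27,  t[33] = 5,  t[34] = 22,  t[35] = 29,  t[36] = 37,  t[37] = 28,  t[38] = 17,  t[39] = 13,  t[40] = 26,  t[41] = 10,  t[42] = 35,  t[43] = 31,  t[44] = 22,  t[45] = 34,  t[46] = 5,  t[47] = 36,  t[48] = 24.
The sequence repeats with period 46.

46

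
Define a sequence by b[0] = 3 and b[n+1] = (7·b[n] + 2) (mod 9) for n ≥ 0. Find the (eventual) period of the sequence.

9

We have b[0] = 3; b[1] = 5; b[2] = 1; b[3] = 0; b[4] = 2; b[5] = 7; b[6] = 6; b[7] = 8; b[8] = 4; b[9] = 3.
Since b[9] = b[0] = 3, the sequence is periodic with period 9.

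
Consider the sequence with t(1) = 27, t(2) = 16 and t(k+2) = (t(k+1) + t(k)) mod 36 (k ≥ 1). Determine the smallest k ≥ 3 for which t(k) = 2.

Computing terms: t(1) = 27; t(2) = 16; t(3) = 7; t(4) = 23; t(5) = 30; t(6) = 17; t(7) = 11; t(8) = 28; t(9) = 3; t(10) = 31; t(11) = 34; t(12) = 29; t(13) = 27; t(14) = 20; t(15) = 11; t(16) = 31; t(17) = 6; t(18) = 1; t(19) = 7; t(20) = 8; t(21) = 15; t(22) = 23; t(23) = 2; t(24) = 25; t(25) = 27; t(26) = 16.
The sequence repeats with period 24.
The value 2 first appears (with k ≥ 3) at t(23).

23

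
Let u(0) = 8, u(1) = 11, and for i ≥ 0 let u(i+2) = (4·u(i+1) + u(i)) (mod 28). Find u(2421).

u(0) = 8,  u(1) = 11,  u(2) = 24,  u(3) = 23,  u(4) = 4,  u(5) = 11,  u(6) = 20,  u(7) = 7,  u(8) = 20,  u(9) = 3,  u(10) = 4,  u(11) = 19,  u(12) = 24,  u(13) = 3,  u(14) = 8,  u(15) = 7,  u(16) = 8,  u(17) = 11.
The sequence repeats with period 16.
So u(2421) = u(0 + ((2421-0) mod 16)) = u(5) = 11.

11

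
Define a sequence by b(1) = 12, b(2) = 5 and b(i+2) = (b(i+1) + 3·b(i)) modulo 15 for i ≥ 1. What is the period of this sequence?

We have b(1) = 12, b(2) = 5, b(3) = 11, b(4) = 11, b(5) = 14, b(6) = 2, b(7) = 14, b(8) = 5, b(9) = 2, b(10) = 2, b(11) = 8, b(12) = 14, b(13) = 8, b(14) = 5, b(15) = 14, b(16) = 14, b(17) = 11, b(18) = 8, b(19) = 11, b(20) = 5, b(21) = 8, b(22) = 8, b(23) = 2, b(24) = 11, b(25) = 2, b(26) = 5, b(27) = 11.
Since (b(26), b(27)) = (b(2), b(3)) = (5, 11) (two consecutive terms determine the rest), the sequence is eventually periodic: after a pre-period of length 1 it cycles with period 24.

24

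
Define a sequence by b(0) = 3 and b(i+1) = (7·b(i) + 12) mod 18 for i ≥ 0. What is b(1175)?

9

b(0) = 3; b(1) = 15; b(2) = 9; b(3) = 3.
The sequence repeats with period 3.
So b(1175) = b(0 + ((1175-0) mod 3)) = b(2) = 9.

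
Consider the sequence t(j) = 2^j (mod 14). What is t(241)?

Computing terms: t(0) = 1,  t(1) = 2,  t(2) = 4,  t(3) = 8,  t(4) = 2.
Since t(4) = t(1) = 2, the sequence is eventually periodic: after a pre-period of length 1 it cycles with period 3.
For j ≥ 1, t(j) depends only on (j - 1) mod 3. (241 - 1) mod 3 = 0, so t(241) = t(1) = 2.

2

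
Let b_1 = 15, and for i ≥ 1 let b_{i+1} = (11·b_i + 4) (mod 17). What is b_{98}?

16

Computing terms: b_1 = 15, b_2 = 16, b_3 = 10, b_4 = 12, b_5 = 0, b_6 = 4, b_7 = 14, b_8 = 5, b_9 = 8, b_{10} = 7, b_{11} = 13, b_{12} = 11, b_{13} = 6, b_{14} = 2, b_{15} = 9, b_{16} = 1, b_{17} = 15.
The sequence repeats with period 16.
(98 - 1) mod 16 = 1, so b_{98} = b_2 = 16.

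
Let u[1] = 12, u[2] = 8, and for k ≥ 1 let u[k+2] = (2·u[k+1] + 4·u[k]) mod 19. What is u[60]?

6

Listing terms: u[1] = 12; u[2] = 8; u[3] = 7; u[4] = 8; u[5] = 6; u[6] = 6; u[7] = 17; u[8] = 1; u[9] = 13; u[10] = 11; u[11] = 17; u[12] = 2; u[13] = 15; u[14] = 0; u[15] = 3; u[16] = 6; u[17] = 5; u[18] = 15; u[19] = 12; u[20] = 8.
Since (u[19], u[20]) = (u[1], u[2]) = (12, 8) (two consecutive terms determine the rest), the sequence is periodic with period 18.
(60 - 1) mod 18 = 5, so u[60] = u[6] = 6.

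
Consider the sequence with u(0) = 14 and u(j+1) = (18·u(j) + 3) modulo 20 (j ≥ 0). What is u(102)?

We have u(0) = 14,  u(1) = 15,  u(2) = 13,  u(3) = 17,  u(4) = 9,  u(5) = 5,  u(6) = 13.
Since u(6) = u(2) = 13, the sequence is eventually periodic: after a pre-period of length 2 it cycles with period 4.
For j ≥ 2, u(j) depends only on (j - 2) mod 4. (102 - 2) mod 4 = 0, so u(102) = u(2) = 13.

13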